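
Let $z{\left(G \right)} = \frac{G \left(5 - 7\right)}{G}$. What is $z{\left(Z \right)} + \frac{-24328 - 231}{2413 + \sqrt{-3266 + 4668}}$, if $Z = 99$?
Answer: $- \frac{70903201}{5821167} + \frac{24559 \sqrt{1402}}{5821167} \approx -12.022$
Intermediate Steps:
$z{\left(G \right)} = -2$ ($z{\left(G \right)} = \frac{G \left(-2\right)}{G} = \frac{\left(-2\right) G}{G} = -2$)
$z{\left(Z \right)} + \frac{-24328 - 231}{2413 + \sqrt{-3266 + 4668}} = -2 + \frac{-24328 - 231}{2413 + \sqrt{-3266 + 4668}} = -2 - \frac{24559}{2413 + \sqrt{1402}}$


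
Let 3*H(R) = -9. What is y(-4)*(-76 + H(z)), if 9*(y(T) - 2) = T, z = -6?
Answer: -1106/9 ≈ -122.89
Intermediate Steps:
H(R) = -3 (H(R) = (⅓)*(-9) = -3)
y(T) = 2 + T/9
y(-4)*(-76 + H(z)) = (2 + (⅑)*(-4))*(-76 - 3) = (2 - 4/9)*(-79) = (14/9)*(-79) = -1106/9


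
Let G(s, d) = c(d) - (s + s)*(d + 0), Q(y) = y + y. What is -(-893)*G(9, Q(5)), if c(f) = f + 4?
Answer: -148238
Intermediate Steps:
Q(y) = 2*y
c(f) = 4 + f
G(s, d) = 4 + d - 2*d*s (G(s, d) = (4 + d) - (s + s)*(d + 0) = (4 + d) - 2*s*d = (4 + d) - 2*d*s = 4 + d - 2*d*s)
-(-893)*G(9, Q(5)) = -(-893)*(4 + 2*5 - 2*2*5*9) = -(-893)*(4 + 10 - 2*10*9) = -(-893)*(4 + 10 - 180) = -(-893)*(-166) = -1*148238 = -148238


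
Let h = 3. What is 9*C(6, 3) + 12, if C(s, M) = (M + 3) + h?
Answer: 93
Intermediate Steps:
C(s, M) = 6 + M (C(s, M) = (M + 3) + 3 = (3 + M) + 3 = 6 + M)
9*C(6, 3) + 12 = 9*(6 + 3) + 12 = 9*9 + 12 = 81 + 12 = 93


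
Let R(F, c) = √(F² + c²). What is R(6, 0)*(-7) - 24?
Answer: -66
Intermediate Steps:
R(6, 0)*(-7) - 24 = √(6² + 0²)*(-7) - 24 = √(36 + 0)*(-7) - 24 = √36*(-7) - 24 = 6*(-7) - 24 = -42 - 24 = -66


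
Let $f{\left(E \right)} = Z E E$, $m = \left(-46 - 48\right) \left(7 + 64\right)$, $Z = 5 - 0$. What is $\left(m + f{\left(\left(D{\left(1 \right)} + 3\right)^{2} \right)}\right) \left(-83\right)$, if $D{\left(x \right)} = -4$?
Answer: $553527$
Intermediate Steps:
$Z = 5$ ($Z = 5 + 0 = 5$)
$m = -6674$ ($m = \left(-94\right) 71 = -6674$)
$f{\left(E \right)} = 5 E^{2}$ ($f{\left(E \right)} = 5 E E = 5 E^{2}$)
$\left(m + f{\left(\left(D{\left(1 \right)} + 3\right)^{2} \right)}\right) \left(-83\right) = \left(-6674 + 5 \left(\left(-4 + 3\right)^{2}\right)^{2}\right) \left(-83\right) = \left(-6674 + 5 \left(\left(-1\right)^{2}\right)^{2}\right) \left(-83\right) = \left(-6674 + 5 \cdot 1^{2}\right) \left(-83\right) = \left(-6674 + 5 \cdot 1\right) \left(-83\right) = \left(-6674 + 5\right) \left(-83\right) = \left(-6669\right) \left(-83\right) = 553527$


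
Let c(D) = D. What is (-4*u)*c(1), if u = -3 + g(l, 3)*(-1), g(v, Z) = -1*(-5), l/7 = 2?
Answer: 32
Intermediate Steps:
l = 14 (l = 7*2 = 14)
g(v, Z) = 5
u = -8 (u = -3 + 5*(-1) = -3 - 5 = -8)
(-4*u)*c(1) = -4*(-8)*1 = 32*1 = 32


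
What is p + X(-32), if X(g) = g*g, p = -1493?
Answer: -469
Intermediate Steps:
X(g) = g**2
p + X(-32) = -1493 + (-32)**2 = -1493 + 1024 = -469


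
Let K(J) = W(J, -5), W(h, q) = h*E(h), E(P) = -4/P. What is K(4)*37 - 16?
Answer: -164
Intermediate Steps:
W(h, q) = -4 (W(h, q) = h*(-4/h) = -4)
K(J) = -4
K(4)*37 - 16 = -4*37 - 16 = -148 - 16 = -164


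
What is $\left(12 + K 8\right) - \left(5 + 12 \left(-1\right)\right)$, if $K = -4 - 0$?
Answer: $-13$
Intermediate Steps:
$K = -4$ ($K = -4 + 0 = -4$)
$\left(12 + K 8\right) - \left(5 + 12 \left(-1\right)\right) = \left(12 - 32\right) - \left(5 + 12 \left(-1\right)\right) = \left(12 - 32\right) - \left(5 - 12\right) = -20 - -7 = -20 + 7 = -13$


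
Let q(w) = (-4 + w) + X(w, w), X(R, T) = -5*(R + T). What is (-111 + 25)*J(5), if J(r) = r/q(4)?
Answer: 43/4 ≈ 10.750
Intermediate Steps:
X(R, T) = -5*R - 5*T
q(w) = -4 - 9*w (q(w) = (-4 + w) + (-5*w - 5*w) = (-4 + w) - 10*w = -4 - 9*w)
J(r) = -r/40 (J(r) = r/(-4 - 9*4) = r/(-4 - 36) = r/(-40) = r*(-1/40) = -r/40)
(-111 + 25)*J(5) = (-111 + 25)*(-1/40*5) = -86*(-⅛) = 43/4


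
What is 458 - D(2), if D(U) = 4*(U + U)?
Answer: 442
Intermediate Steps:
D(U) = 8*U (D(U) = 4*(2*U) = 8*U)
458 - D(2) = 458 - 8*2 = 458 - 1*16 = 458 - 16 = 442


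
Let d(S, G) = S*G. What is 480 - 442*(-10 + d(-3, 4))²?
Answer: -213448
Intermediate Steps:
d(S, G) = G*S
480 - 442*(-10 + d(-3, 4))² = 480 - 442*(-10 + 4*(-3))² = 480 - 442*(-10 - 12)² = 480 - 442*(-22)² = 480 - 442*484 = 480 - 213928 = -213448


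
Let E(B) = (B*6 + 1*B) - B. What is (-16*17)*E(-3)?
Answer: 4896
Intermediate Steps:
E(B) = 6*B (E(B) = (6*B + B) - B = 7*B - B = 6*B)
(-16*17)*E(-3) = (-16*17)*(6*(-3)) = -272*(-18) = 4896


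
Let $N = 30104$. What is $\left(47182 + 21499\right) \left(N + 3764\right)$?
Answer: $2326088108$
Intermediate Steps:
$\left(47182 + 21499\right) \left(N + 3764\right) = \left(47182 + 21499\right) \left(30104 + 3764\right) = 68681 \cdot 33868 = 2326088108$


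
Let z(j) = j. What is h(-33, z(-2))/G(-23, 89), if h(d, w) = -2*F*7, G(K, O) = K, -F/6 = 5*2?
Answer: -840/23 ≈ -36.522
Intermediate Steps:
F = -60 (F = -30*2 = -6*10 = -60)
h(d, w) = 840 (h(d, w) = -(-120)*7 = -2*(-420) = 840)
h(-33, z(-2))/G(-23, 89) = 840/(-23) = 840*(-1/23) = -840/23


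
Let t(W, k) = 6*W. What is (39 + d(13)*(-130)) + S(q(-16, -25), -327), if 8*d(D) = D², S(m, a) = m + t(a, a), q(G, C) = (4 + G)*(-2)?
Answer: -18581/4 ≈ -4645.3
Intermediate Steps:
q(G, C) = -8 - 2*G
S(m, a) = m + 6*a
d(D) = D²/8
(39 + d(13)*(-130)) + S(q(-16, -25), -327) = (39 + ((⅛)*13²)*(-130)) + ((-8 - 2*(-16)) + 6*(-327)) = (39 + ((⅛)*169)*(-130)) + ((-8 + 32) - 1962) = (39 + (169/8)*(-130)) + (24 - 1962) = (39 - 10985/4) - 1938 = -10829/4 - 1938 = -18581/4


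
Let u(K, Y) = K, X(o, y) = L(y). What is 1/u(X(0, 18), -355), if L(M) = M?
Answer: 1/18 ≈ 0.055556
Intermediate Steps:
X(o, y) = y
1/u(X(0, 18), -355) = 1/18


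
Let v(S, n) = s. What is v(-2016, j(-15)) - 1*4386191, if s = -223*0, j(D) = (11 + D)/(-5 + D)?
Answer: -4386191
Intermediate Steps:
j(D) = (11 + D)/(-5 + D)
s = 0
v(S, n) = 0
v(-2016, j(-15)) - 1*4386191 = 0 - 1*4386191 = 0 - 4386191 = -4386191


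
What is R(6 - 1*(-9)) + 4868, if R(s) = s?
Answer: 4883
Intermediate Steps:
R(6 - 1*(-9)) + 4868 = (6 - 1*(-9)) + 4868 = (6 + 9) + 4868 = 15 + 4868 = 4883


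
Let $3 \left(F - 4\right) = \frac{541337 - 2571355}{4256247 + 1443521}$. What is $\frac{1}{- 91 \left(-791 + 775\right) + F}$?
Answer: $\frac{8549652}{12481476911} \approx 0.00068499$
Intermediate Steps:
$F = \frac{33183599}{8549652}$ ($F = 4 + \frac{\left(541337 - 2571355\right) \frac{1}{4256247 + 1443521}}{3} = 4 + \frac{\left(-2030018\right) \frac{1}{5699768}}{3} = 4 + \frac{1}{3} \left(- \frac{1015009}{2849884}\right) = 4 - \frac{1015009}{8549652} = \frac{33183599}{8549652} \approx 3.8813$)
$\frac{1}{- 91 \left(-791 + 775\right) + F} = \frac{1}{- 91 \left(-791 + 775\right) + \frac{33183599}{8549652}} = \frac{1}{\left(-91\right) \left(-16\right) + \frac{33183599}{8549652}} = \frac{1}{1456 + \frac{33183599}{8549652}} = \frac{1}{\frac{12481476911}{8549652}} = \frac{8549652}{12481476911}$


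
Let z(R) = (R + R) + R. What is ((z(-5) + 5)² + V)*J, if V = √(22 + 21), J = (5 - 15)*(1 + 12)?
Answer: -13000 - 130*√43 ≈ -13852.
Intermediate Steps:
z(R) = 3*R (z(R) = 2*R + R = 3*R)
J = -130 (J = -10*13 = -130)
V = √43 ≈ 6.5574
((z(-5) + 5)² + V)*J = ((3*(-5) + 5)² + √43)*(-130) = ((-15 + 5)² + √43)*(-130) = ((-10)² + √43)*(-130) = (100 + √43)*(-130) = -13000 - 130*√43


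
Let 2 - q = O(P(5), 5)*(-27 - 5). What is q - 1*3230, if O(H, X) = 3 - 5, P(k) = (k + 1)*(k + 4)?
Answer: -3292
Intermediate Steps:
P(k) = (1 + k)*(4 + k)
O(H, X) = -2
q = -62 (q = 2 - (-2)*(-27 - 5) = 2 - (-2)*(-32) = 2 - 1*64 = 2 - 64 = -62)
q - 1*3230 = -62 - 1*3230 = -62 - 3230 = -3292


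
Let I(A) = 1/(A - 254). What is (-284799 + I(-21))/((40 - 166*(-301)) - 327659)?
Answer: 78319726/76354575 ≈ 1.0257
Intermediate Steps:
I(A) = 1/(-254 + A)
(-284799 + I(-21))/((40 - 166*(-301)) - 327659) = (-284799 + 1/(-254 - 21))/((40 - 166*(-301)) - 327659) = (-284799 + 1/(-275))/((40 + 49966) - 327659) = (-284799 - 1/275)/(50006 - 327659) = -78319726/275/(-277653) = -78319726/275*(-1/277653) = 78319726/76354575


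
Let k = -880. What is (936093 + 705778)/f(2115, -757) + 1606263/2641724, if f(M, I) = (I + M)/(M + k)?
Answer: 382618154494721/256247228 ≈ 1.4932e+6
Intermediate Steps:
f(M, I) = (I + M)/(-880 + M) (f(M, I) = (I + M)/(M - 880) = (I + M)/(-880 + M))
(936093 + 705778)/f(2115, -757) + 1606263/2641724 = (936093 + 705778)/(((-757 + 2115)/(-880 + 2115))) + 1606263/2641724 = 1641871/((1358/1235)) + 1606263*(1/2641724) = 1641871/(((1/1235)*1358)) + 1606263/2641724 = 1641871/(1358/1235) + 1606263/2641724 = 1641871*(1235/1358) + 1606263/2641724 = 289672955/194 + 1606263/2641724 = 382618154494721/256247228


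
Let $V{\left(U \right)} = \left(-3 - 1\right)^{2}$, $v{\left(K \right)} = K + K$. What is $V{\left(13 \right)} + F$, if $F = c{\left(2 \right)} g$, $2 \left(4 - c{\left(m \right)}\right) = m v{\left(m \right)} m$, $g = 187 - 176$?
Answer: $-28$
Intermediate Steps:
$g = 11$ ($g = 187 - 176 = 11$)
$v{\left(K \right)} = 2 K$
$c{\left(m \right)} = 4 - m^{3}$ ($c{\left(m \right)} = 4 - \frac{m 2 m m}{2} = 4 - \frac{2 m^{2} m}{2} = 4 - \frac{2 m^{3}}{2} = 4 - m^{3}$)
$V{\left(U \right)} = 16$ ($V{\left(U \right)} = \left(-4\right)^{2} = 16$)
$F = -44$ ($F = \left(4 - 2^{3}\right) 11 = \left(4 - 8\right) 11 = \left(-4\right) 11 = -44$)
$V{\left(13 \right)} + F = 16 - 44 = -28$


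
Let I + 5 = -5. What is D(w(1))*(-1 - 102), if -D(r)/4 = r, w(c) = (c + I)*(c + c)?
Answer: -7416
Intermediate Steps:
I = -10 (I = -5 - 5 = -10)
w(c) = 2*c*(-10 + c) (w(c) = (c - 10)*(c + c) = (-10 + c)*(2*c) = 2*c*(-10 + c))
D(r) = -4*r
D(w(1))*(-1 - 102) = (-8*(-10 + 1))*(-1 - 102) = -8*(-9)*(-103) = -4*(-18)*(-103) = 72*(-103) = -7416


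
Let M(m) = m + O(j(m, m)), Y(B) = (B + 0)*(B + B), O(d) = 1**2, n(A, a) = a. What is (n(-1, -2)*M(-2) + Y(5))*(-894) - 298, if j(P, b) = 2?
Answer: -46786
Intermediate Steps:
O(d) = 1
Y(B) = 2*B**2 (Y(B) = B*(2*B) = 2*B**2)
M(m) = 1 + m (M(m) = m + 1 = 1 + m)
(n(-1, -2)*M(-2) + Y(5))*(-894) - 298 = (-2*(1 - 2) + 2*5**2)*(-894) - 298 = (-2*(-1) + 2*25)*(-894) - 298 = (2 + 50)*(-894) - 298 = 52*(-894) - 298 = -46488 - 298 = -46786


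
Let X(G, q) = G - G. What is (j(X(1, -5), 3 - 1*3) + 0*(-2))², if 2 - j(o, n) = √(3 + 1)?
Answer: 0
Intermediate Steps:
X(G, q) = 0
j(o, n) = 0 (j(o, n) = 2 - √(3 + 1) = 2 - √4 = 2 - 1*2 = 2 - 2 = 0)
(j(X(1, -5), 3 - 1*3) + 0*(-2))² = (0 + 0*(-2))² = (0 + 0)² = 0² = 0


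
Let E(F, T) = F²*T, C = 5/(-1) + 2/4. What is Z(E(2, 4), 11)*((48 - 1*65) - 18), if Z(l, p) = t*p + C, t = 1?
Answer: -455/2 ≈ -227.50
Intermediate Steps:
C = -9/2 (C = 5*(-1) + 2*(¼) = -5 + ½ = -9/2 ≈ -4.5000)
E(F, T) = T*F²
Z(l, p) = -9/2 + p (Z(l, p) = 1*p - 9/2 = p - 9/2 = -9/2 + p)
Z(E(2, 4), 11)*((48 - 1*65) - 18) = (-9/2 + 11)*((48 - 1*65) - 18) = 13*((48 - 65) - 18)/2 = 13*(-17 - 18)/2 = (13/2)*(-35) = -455/2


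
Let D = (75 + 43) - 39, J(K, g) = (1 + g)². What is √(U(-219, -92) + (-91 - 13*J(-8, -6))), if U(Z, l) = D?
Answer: I*√337 ≈ 18.358*I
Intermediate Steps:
D = 79 (D = 118 - 39 = 79)
U(Z, l) = 79
√(U(-219, -92) + (-91 - 13*J(-8, -6))) = √(79 + (-91 - 13*(1 - 6)²)) = √(79 + (-91 - 13*(-5)²)) = √(79 + (-91 - 13*25)) = √(79 + (-91 - 325)) = √(79 - 416) = √(-337) = I*√337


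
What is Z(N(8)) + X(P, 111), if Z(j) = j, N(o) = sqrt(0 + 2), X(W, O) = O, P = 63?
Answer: 111 + sqrt(2) ≈ 112.41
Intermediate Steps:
N(o) = sqrt(2)
Z(N(8)) + X(P, 111) = sqrt(2) + 111 = 111 + sqrt(2)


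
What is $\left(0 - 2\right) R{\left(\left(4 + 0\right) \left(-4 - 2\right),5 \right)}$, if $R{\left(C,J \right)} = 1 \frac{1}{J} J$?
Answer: $-2$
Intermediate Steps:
$R{\left(C,J \right)} = 1$ ($R{\left(C,J \right)} = \frac{J}{J} = 1$)
$\left(0 - 2\right) R{\left(\left(4 + 0\right) \left(-4 - 2\right),5 \right)} = \left(0 - 2\right) 1 = \left(-2\right) 1 = -2$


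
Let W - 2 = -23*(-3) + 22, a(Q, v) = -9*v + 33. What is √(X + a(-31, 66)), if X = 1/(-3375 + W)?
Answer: I*√6042828246/3282 ≈ 23.685*I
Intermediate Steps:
a(Q, v) = 33 - 9*v
W = 93 (W = 2 + (-23*(-3) + 22) = 2 + (69 + 22) = 2 + 91 = 93)
X = -1/3282 (X = 1/(-3375 + 93) = 1/(-3282) = -1/3282 ≈ -0.00030469)
√(X + a(-31, 66)) = √(-1/3282 + (33 - 9*66)) = √(-1/3282 + (33 - 594)) = √(-1/3282 - 561) = √(-1841203/3282) = I*√6042828246/3282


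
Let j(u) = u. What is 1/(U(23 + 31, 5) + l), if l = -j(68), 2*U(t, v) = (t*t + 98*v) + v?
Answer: 2/3275 ≈ 0.00061069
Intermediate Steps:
U(t, v) = t²/2 + 99*v/2 (U(t, v) = ((t*t + 98*v) + v)/2 = ((t² + 98*v) + v)/2 = (t² + 99*v)/2 = t²/2 + 99*v/2)
l = -68 (l = -1*68 = -68)
1/(U(23 + 31, 5) + l) = 1/(((23 + 31)²/2 + (99/2)*5) - 68) = 1/(((½)*54² + 495/2) - 68) = 1/(((½)*2916 + 495/2) - 68) = 1/((1458 + 495/2) - 68) = 1/(3411/2 - 68) = 1/(3275/2) = 2/3275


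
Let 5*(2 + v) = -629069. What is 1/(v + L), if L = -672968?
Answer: -5/3993919 ≈ -1.2519e-6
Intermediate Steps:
v = -629079/5 (v = -2 + (1/5)*(-629069) = -2 - 629069/5 = -629079/5 ≈ -1.2582e+5)
1/(v + L) = 1/(-629079/5 - 672968) = 1/(-3993919/5) = -5/3993919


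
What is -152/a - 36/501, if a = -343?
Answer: 21268/57281 ≈ 0.37129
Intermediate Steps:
-152/a - 36/501 = -152/(-343) - 36/501 = -152*(-1/343) - 36*1/501 = 152/343 - 12/167 = 21268/57281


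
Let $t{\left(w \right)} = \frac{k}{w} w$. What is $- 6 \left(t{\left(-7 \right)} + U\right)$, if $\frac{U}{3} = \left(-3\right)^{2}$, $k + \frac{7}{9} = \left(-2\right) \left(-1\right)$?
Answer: $- \frac{508}{3} \approx -169.33$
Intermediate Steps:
$k = \frac{11}{9}$ ($k = - \frac{7}{9} - -2 = - \frac{7}{9} + 2 = \frac{11}{9} \approx 1.2222$)
$U = 27$ ($U = 3 \left(-3\right)^{2} = 3 \cdot 9 = 27$)
$t{\left(w \right)} = \frac{11}{9}$ ($t{\left(w \right)} = \frac{11}{9 w} w = \frac{11}{9}$)
$- 6 \left(t{\left(-7 \right)} + U\right) = - 6 \left(\frac{11}{9} + 27\right) = \left(-6\right) \frac{254}{9} = - \frac{508}{3}$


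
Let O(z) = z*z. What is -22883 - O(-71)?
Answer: -27924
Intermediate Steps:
O(z) = z²
-22883 - O(-71) = -22883 - 1*(-71)² = -22883 - 1*5041 = -22883 - 5041 = -27924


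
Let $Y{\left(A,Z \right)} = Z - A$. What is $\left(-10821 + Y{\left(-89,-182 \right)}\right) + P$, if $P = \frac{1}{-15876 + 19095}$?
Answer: $- \frac{35132165}{3219} \approx -10914.0$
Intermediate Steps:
$P = \frac{1}{3219} \approx 0.00031066$
$\left(-10821 + Y{\left(-89,-182 \right)}\right) + P = \left(-10821 - 93\right) + \frac{1}{3219} = -10914 + \frac{1}{3219} = - \frac{35132165}{3219}$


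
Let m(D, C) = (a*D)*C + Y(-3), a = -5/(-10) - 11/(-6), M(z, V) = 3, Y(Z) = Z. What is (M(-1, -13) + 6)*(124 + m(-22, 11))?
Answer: -3993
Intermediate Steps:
a = 7/3 (a = -5*(-1/10) - 11*(-1/6) = 1/2 + 11/6 = 7/3 ≈ 2.3333)
m(D, C) = -3 + 7*C*D/3 (m(D, C) = (7*D/3)*C - 3 = 7*C*D/3 - 3 = -3 + 7*C*D/3)
(M(-1, -13) + 6)*(124 + m(-22, 11)) = (3 + 6)*(124 + (-3 + (7/3)*11*(-22))) = 9*(124 + (-3 - 1694/3)) = 9*(124 - 1703/3) = 9*(-1331/3) = -3993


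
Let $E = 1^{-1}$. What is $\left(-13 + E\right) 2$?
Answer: $-24$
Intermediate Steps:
$E = 1$
$\left(-13 + E\right) 2 = \left(-13 + 1\right) 2 = \left(-12\right) 2 = -24$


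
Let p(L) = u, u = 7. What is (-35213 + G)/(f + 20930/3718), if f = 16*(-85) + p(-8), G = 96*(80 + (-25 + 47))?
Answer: 3635203/192674 ≈ 18.867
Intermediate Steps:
p(L) = 7
G = 9792 (G = 96*(80 + 22) = 96*102 = 9792)
f = -1353 (f = 16*(-85) + 7 = -1360 + 7 = -1353)
(-35213 + G)/(f + 20930/3718) = (-35213 + 9792)/(-1353 + 20930/3718) = -25421/(-1353 + 20930*(1/3718)) = -25421/(-1353 + 805/143) = -25421/(-192674/143) = -25421*(-143/192674) = 3635203/192674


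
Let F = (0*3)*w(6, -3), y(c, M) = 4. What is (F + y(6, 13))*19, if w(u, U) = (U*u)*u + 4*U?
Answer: 76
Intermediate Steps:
w(u, U) = 4*U + U*u² (w(u, U) = U*u² + 4*U = 4*U + U*u²)
F = 0 (F = (0*3)*(-3*(4 + 6²)) = 0*(-3*(4 + 36)) = 0*(-3*40) = 0*(-120) = 0)
(F + y(6, 13))*19 = (0 + 4)*19 = 4*19 = 76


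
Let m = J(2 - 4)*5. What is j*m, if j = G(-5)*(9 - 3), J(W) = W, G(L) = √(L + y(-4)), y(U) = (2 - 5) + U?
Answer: -120*I*√3 ≈ -207.85*I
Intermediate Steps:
y(U) = -3 + U
G(L) = √(-7 + L) (G(L) = √(L + (-3 - 4)) = √(L - 7) = √(-7 + L))
m = -10 (m = (2 - 4)*5 = -2*5 = -10)
j = 12*I*√3 (j = √(-7 - 5)*(9 - 3) = √(-12)*6 = (2*I*√3)*6 = 12*I*√3 ≈ 20.785*I)
j*m = (12*I*√3)*(-10) = -120*I*√3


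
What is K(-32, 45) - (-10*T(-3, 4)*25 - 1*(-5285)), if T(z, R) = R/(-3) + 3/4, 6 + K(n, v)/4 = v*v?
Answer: 15871/6 ≈ 2645.2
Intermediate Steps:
K(n, v) = -24 + 4*v**2 (K(n, v) = -24 + 4*(v*v) = -24 + 4*v**2)
T(z, R) = 3/4 - R/3 (T(z, R) = R*(-1/3) + 3*(1/4) = -R/3 + 3/4 = 3/4 - R/3)
K(-32, 45) - (-10*T(-3, 4)*25 - 1*(-5285)) = (-24 + 4*45**2) - (-10*(3/4 - 1/3*4)*25 - 1*(-5285)) = (-24 + 4*2025) - (-10*(3/4 - 4/3)*25 + 5285) = (-24 + 8100) - (-10*(-7/12)*25 + 5285) = 8076 - ((35/6)*25 + 5285) = 8076 - (875/6 + 5285) = 8076 - 1*32585/6 = 8076 - 32585/6 = 15871/6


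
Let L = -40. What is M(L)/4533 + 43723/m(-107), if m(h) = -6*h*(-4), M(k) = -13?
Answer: -22025527/1293416 ≈ -17.029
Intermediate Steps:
m(h) = 24*h
M(L)/4533 + 43723/m(-107) = -13/4533 + 43723/((24*(-107))) = -13*1/4533 + 43723/(-2568) = -13/4533 + 43723*(-1/2568) = -13/4533 - 43723/2568 = -22025527/1293416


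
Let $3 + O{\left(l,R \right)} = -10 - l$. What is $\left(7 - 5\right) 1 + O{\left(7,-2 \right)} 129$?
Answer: $-2578$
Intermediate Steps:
$O{\left(l,R \right)} = -13 - l$ ($O{\left(l,R \right)} = -3 - \left(10 + l\right) = -13 - l$)
$\left(7 - 5\right) 1 + O{\left(7,-2 \right)} 129 = \left(7 - 5\right) 1 + \left(-13 - 7\right) 129 = 2 \cdot 1 + \left(-13 - 7\right) 129 = 2 - 2580 = -2578$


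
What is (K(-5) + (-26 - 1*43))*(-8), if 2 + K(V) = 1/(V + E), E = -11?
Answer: 1137/2 ≈ 568.50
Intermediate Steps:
K(V) = -2 + 1/(-11 + V) (K(V) = -2 + 1/(V - 11) = -2 + 1/(-11 + V))
(K(-5) + (-26 - 1*43))*(-8) = ((23 - 2*(-5))/(-11 - 5) + (-26 - 1*43))*(-8) = ((23 + 10)/(-16) + (-26 - 43))*(-8) = (-1/16*33 - 69)*(-8) = (-33/16 - 69)*(-8) = -1137/16*(-8) = 1137/2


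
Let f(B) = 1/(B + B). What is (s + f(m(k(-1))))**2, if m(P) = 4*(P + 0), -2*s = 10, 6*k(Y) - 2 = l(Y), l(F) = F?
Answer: 289/16 ≈ 18.063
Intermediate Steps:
k(Y) = 1/3 + Y/6
s = -5 (s = -1/2*10 = -5)
m(P) = 4*P
f(B) = 1/(2*B)
(s + f(m(k(-1))))**2 = (-5 + 1/(2*((4*(1/3 + (1/6)*(-1))))))**2 = (-5 + 1/(2*((4*(1/3 - 1/6)))))**2 = (-5 + 1/(2*((4*(1/6)))))**2 = (-5 + 1/(2*(2/3)))**2 = (-5 + (1/2)*(3/2))**2 = (-5 + 3/4)**2 = (-17/4)**2 = 289/16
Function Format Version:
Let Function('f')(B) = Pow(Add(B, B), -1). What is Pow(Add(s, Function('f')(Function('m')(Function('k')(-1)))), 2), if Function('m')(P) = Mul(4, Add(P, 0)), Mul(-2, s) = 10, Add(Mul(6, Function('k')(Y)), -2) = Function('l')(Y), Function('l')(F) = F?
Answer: Rational(289, 16) ≈ 18.063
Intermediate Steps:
Function('k')(Y) = Add(Rational(1, 3), Mul(Rational(1, 6), Y))
s = -5 (s = Mul(Rational(-1, 2), 10) = -5)
Function('m')(P) = Mul(4, P)
Function('f')(B) = Mul(Rational(1, 2), Pow(B, -1)) (Function('f')(B) = Pow(Mul(2, B), -1) = Mul(Rational(1, 2), Pow(B, -1)))
Pow(Add(s, Function('f')(Function('m')(Function('k')(-1)))), 2) = Pow(Add(-5, Mul(Rational(1, 2), Pow(Mul(4, Add(Rational(1, 3), Mul(Rational(1, 6), -1))), -1))), 2) = Pow(Add(-5, Mul(Rational(1, 2), Pow(Mul(4, Add(Rational(1, 3), Rational(-1, 6))), -1))), 2) = Pow(Add(-5, Mul(Rational(1, 2), Pow(Mul(4, Rational(1, 6)), -1))), 2) = Pow(Add(-5, Mul(Rational(1, 2), Pow(Rational(2, 3), -1))), 2) = Pow(Add(-5, Mul(Rational(1, 2), Rational(3, 2))), 2) = Pow(Add(-5, Rational(3, 4)), 2) = Pow(Rational(-17, 4), 2) = Rational(289, 16)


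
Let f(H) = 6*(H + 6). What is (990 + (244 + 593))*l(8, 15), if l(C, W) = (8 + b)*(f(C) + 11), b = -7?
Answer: 173565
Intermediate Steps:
f(H) = 36 + 6*H (f(H) = 6*(6 + H) = 36 + 6*H)
l(C, W) = 47 + 6*C (l(C, W) = (8 - 7)*((36 + 6*C) + 11) = 1*(47 + 6*C) = 47 + 6*C)
(990 + (244 + 593))*l(8, 15) = (990 + (244 + 593))*(47 + 6*8) = (990 + 837)*(47 + 48) = 1827*95 = 173565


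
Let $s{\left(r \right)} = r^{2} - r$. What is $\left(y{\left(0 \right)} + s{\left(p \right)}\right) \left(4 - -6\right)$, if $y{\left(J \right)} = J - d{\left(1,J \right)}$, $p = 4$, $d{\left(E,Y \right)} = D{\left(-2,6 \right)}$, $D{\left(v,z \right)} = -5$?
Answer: $170$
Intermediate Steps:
$d{\left(E,Y \right)} = -5$
$y{\left(J \right)} = 5 + J$ ($y{\left(J \right)} = J - -5 = J + 5 = 5 + J$)
$\left(y{\left(0 \right)} + s{\left(p \right)}\right) \left(4 - -6\right) = \left(\left(5 + 0\right) + 4 \left(-1 + 4\right)\right) \left(4 - -6\right) = \left(5 + 4 \cdot 3\right) \left(4 + 6\right) = \left(5 + 12\right) 10 = 17 \cdot 10 = 170$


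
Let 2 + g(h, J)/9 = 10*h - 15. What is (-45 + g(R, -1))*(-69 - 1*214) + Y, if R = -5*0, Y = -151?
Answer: 55883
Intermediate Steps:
R = 0
g(h, J) = -153 + 90*h (g(h, J) = -18 + 9*(10*h - 15) = -18 + 9*(-15 + 10*h) = -18 + (-135 + 90*h) = -153 + 90*h)
(-45 + g(R, -1))*(-69 - 1*214) + Y = (-45 + (-153 + 90*0))*(-69 - 1*214) - 151 = (-45 + (-153 + 0))*(-69 - 214) - 151 = (-45 - 153)*(-283) - 151 = -198*(-283) - 151 = 56034 - 151 = 55883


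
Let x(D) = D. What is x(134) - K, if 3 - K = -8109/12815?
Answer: 1670656/12815 ≈ 130.37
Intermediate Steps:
K = 46554/12815 (K = 3 - (-8109)/12815 = 3 - 1*(-8109/12815) = 3 + 8109/12815 = 46554/12815 ≈ 3.6328)
x(134) - K = 134 - 1*46554/12815 = 134 - 46554/12815 = 1670656/12815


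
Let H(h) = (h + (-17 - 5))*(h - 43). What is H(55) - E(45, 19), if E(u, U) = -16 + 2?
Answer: 410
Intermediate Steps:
H(h) = (-43 + h)*(-22 + h) (H(h) = (h - 22)*(-43 + h) = (-22 + h)*(-43 + h) = (-43 + h)*(-22 + h))
E(u, U) = -14
H(55) - E(45, 19) = (946 + 55**2 - 65*55) - 1*(-14) = (946 + 3025 - 3575) + 14 = 396 + 14 = 410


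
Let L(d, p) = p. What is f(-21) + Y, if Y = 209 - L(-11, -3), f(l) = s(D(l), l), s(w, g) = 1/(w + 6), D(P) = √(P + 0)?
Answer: 4030/19 - I*√21/57 ≈ 212.11 - 0.080396*I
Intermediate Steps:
D(P) = √P
s(w, g) = 1/(6 + w)
f(l) = 1/(6 + √l)
Y = 212 (Y = 209 - 1*(-3) = 209 + 3 = 212)
f(-21) + Y = 1/(6 + √(-21)) + 212 = 1/(6 + I*√21) + 212 = 212 + 1/(6 + I*√21)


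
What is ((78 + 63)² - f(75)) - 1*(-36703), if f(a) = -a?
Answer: 56659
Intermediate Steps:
((78 + 63)² - f(75)) - 1*(-36703) = ((78 + 63)² - (-1)*75) - 1*(-36703) = (141² - 1*(-75)) + 36703 = (19881 + 75) + 36703 = 19956 + 36703 = 56659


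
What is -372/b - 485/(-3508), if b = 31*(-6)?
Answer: 7501/3508 ≈ 2.1383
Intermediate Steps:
b = -186
-372/b - 485/(-3508) = -372/(-186) - 485/(-3508) = -372*(-1/186) - 485*(-1/3508) = 2 + 485/3508 = 7501/3508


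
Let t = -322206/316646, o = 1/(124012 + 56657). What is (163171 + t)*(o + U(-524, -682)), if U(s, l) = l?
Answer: -3183114707419290410/28604058087 ≈ -1.1128e+8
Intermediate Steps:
o = 1/180669 ≈ 5.5350e-6
t = -161103/158323 (t = -322206*1/316646 = -161103/158323 ≈ -1.0176)
(163171 + t)*(o + U(-524, -682)) = (163171 - 161103/158323)*(1/180669 - 682) = (25833561130/158323)*(-123216257/180669) = -3183114707419290410/28604058087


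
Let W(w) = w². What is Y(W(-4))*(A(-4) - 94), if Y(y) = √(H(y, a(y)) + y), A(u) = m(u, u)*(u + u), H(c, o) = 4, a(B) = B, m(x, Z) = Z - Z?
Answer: -188*√5 ≈ -420.38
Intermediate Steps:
m(x, Z) = 0
A(u) = 0 (A(u) = 0*(u + u) = 0*(2*u) = 0)
Y(y) = √(4 + y)
Y(W(-4))*(A(-4) - 94) = √(4 + (-4)²)*(0 - 94) = √(4 + 16)*(-94) = √20*(-94) = (2*√5)*(-94) = -188*√5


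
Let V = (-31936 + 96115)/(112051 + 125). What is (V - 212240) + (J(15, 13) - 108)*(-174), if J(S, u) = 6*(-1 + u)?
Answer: -2567277733/12464 ≈ -2.0598e+5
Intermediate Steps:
V = 7131/12464 (V = 64179/112176 = 64179*(1/112176) = 7131/12464 ≈ 0.57213)
J(S, u) = -6 + 6*u
(V - 212240) + (J(15, 13) - 108)*(-174) = (7131/12464 - 212240) + ((-6 + 6*13) - 108)*(-174) = -2645352229/12464 + ((-6 + 78) - 108)*(-174) = -2645352229/12464 + (72 - 108)*(-174) = -2645352229/12464 - 36*(-174) = -2645352229/12464 + 6264 = -2567277733/12464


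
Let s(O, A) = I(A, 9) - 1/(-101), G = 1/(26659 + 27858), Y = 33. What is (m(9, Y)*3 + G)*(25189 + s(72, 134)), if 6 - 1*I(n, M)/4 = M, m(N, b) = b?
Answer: 13724380455552/5506217 ≈ 2.4925e+6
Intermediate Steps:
I(n, M) = 24 - 4*M
G = 1/54517 ≈ 1.8343e-5
s(O, A) = -1211/101 (s(O, A) = (24 - 4*9) - 1/(-101) = (24 - 36) - 1*(-1/101) = -12 + 1/101 = -1211/101)
(m(9, Y)*3 + G)*(25189 + s(72, 134)) = (33*3 + 1/54517)*(25189 - 1211/101) = (99 + 1/54517)*(2542878/101) = (5397184/54517)*(2542878/101) = 13724380455552/5506217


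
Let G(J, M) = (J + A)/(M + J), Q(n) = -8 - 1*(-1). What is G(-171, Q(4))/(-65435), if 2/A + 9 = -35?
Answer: -3763/256243460 ≈ -1.4685e-5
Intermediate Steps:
A = -1/22 (A = 2/(-9 - 35) = 2/(-44) = 2*(-1/44) = -1/22 ≈ -0.045455)
Q(n) = -7 (Q(n) = -8 + 1 = -7)
G(J, M) = (-1/22 + J)/(J + M) (G(J, M) = (J - 1/22)/(M + J) = (-1/22 + J)/(J + M))
G(-171, Q(4))/(-65435) = ((-1/22 - 171)/(-171 - 7))/(-65435) = (-3763/22/(-178))*(-1/65435) = -1/178*(-3763/22)*(-1/65435) = (3763/3916)*(-1/65435) = -3763/256243460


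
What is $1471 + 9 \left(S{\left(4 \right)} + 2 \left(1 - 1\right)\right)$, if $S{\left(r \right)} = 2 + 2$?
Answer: $1507$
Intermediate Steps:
$S{\left(r \right)} = 4$
$1471 + 9 \left(S{\left(4 \right)} + 2 \left(1 - 1\right)\right) = 1471 + 9 \left(4 + 2 \left(1 - 1\right)\right) = 1471 + 9 \left(4 + 2 \cdot 0\right) = 1471 + 9 \left(4 + 0\right) = 1471 + 9 \cdot 4 = 1471 + 36 = 1507$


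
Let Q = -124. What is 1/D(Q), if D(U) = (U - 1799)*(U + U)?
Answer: 1/476904 ≈ 2.0969e-6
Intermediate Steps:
D(U) = 2*U*(-1799 + U) (D(U) = (-1799 + U)*(2*U) = 2*U*(-1799 + U))
1/D(Q) = 1/(2*(-124)*(-1799 - 124)) = 1/(2*(-124)*(-1923)) = 1/476904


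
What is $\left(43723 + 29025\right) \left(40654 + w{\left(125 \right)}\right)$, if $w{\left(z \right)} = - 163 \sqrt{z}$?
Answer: $2957497192 - 59289620 \sqrt{5} \approx 2.8249 \cdot 10^{9}$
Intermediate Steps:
$\left(43723 + 29025\right) \left(40654 + w{\left(125 \right)}\right) = \left(43723 + 29025\right) \left(40654 - 163 \sqrt{125}\right) = 72748 \left(40654 - 163 \cdot 5 \sqrt{5}\right) = 72748 \left(40654 - 815 \sqrt{5}\right) = 2957497192 - 59289620 \sqrt{5}$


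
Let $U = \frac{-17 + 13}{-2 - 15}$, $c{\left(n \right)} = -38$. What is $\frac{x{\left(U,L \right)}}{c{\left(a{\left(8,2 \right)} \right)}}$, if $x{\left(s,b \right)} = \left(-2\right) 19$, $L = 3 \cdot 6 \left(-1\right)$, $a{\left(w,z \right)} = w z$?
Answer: $1$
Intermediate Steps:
$U = \frac{4}{17}$ ($U = - \frac{4}{-17} = \left(-4\right) \left(- \frac{1}{17}\right) = \frac{4}{17} \approx 0.23529$)
$L = -18$ ($L = 18 \left(-1\right) = -18$)
$x{\left(s,b \right)} = -38$
$\frac{x{\left(U,L \right)}}{c{\left(a{\left(8,2 \right)} \right)}} = - \frac{38}{-38} = \left(-38\right) \left(- \frac{1}{38}\right) = 1$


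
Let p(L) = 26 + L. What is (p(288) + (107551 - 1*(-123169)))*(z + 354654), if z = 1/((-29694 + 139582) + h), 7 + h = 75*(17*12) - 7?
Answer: 5128199295370049/62587 ≈ 8.1937e+10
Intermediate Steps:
h = 15286 (h = -7 + (75*(17*12) - 7) = -7 + (75*204 - 7) = -7 + (15300 - 7) = -7 + 15293 = 15286)
z = 1/125174 (z = 1/((-29694 + 139582) + 15286) = 1/(109888 + 15286) = 1/125174 ≈ 7.9889e-6)
(p(288) + (107551 - 1*(-123169)))*(z + 354654) = ((26 + 288) + (107551 - 1*(-123169)))*(1/125174 + 354654) = (314 + (107551 + 123169))*(44393459797/125174) = (314 + 230720)*(44393459797/125174) = 231034*(44393459797/125174) = 5128199295370049/62587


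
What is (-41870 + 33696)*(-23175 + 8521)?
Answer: 119781796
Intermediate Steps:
(-41870 + 33696)*(-23175 + 8521) = -8174*(-14654) = 119781796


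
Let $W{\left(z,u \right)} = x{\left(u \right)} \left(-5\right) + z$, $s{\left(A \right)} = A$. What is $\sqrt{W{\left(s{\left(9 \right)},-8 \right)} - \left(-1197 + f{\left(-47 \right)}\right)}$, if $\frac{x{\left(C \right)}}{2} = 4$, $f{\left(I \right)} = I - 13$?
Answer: $\sqrt{1226} \approx 35.014$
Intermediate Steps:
$f{\left(I \right)} = -13 + I$ ($f{\left(I \right)} = I - 13 = -13 + I$)
$x{\left(C \right)} = 8$ ($x{\left(C \right)} = 2 \cdot 4 = 8$)
$W{\left(z,u \right)} = -40 + z$ ($W{\left(z,u \right)} = 8 \left(-5\right) + z = -40 + z$)
$\sqrt{W{\left(s{\left(9 \right)},-8 \right)} - \left(-1197 + f{\left(-47 \right)}\right)} = \sqrt{\left(-40 + 9\right) + \left(1197 - \left(-13 - 47\right)\right)} = \sqrt{-31 + \left(1197 - -60\right)} = \sqrt{-31 + \left(1197 + 60\right)} = \sqrt{-31 + 1257} = \sqrt{1226}$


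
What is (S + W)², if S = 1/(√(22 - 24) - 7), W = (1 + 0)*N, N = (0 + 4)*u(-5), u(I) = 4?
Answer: (809 - I*√2)²/2601 ≈ 251.63 - 0.87974*I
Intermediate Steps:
N = 16 (N = (0 + 4)*4 = 4*4 = 16)
W = 16 (W = (1 + 0)*16 = 1*16 = 16)
S = 1/(-7 + I*√2) (S = 1/(√(-2) - 7) = 1/(I*√2 - 7) = 1/(-7 + I*√2) ≈ -0.13725 - 0.02773*I)
(S + W)² = ((-7/51 - I*√2/51) + 16)² = (809/51 - I*√2/51)²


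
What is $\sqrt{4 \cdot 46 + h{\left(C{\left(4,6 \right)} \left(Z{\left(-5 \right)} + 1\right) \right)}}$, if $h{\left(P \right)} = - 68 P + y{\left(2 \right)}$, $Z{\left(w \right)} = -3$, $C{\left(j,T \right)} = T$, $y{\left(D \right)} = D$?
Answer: $\sqrt{1002} \approx 31.654$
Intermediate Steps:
$h{\left(P \right)} = 2 - 68 P$ ($h{\left(P \right)} = - 68 P + 2 = 2 - 68 P$)
$\sqrt{4 \cdot 46 + h{\left(C{\left(4,6 \right)} \left(Z{\left(-5 \right)} + 1\right) \right)}} = \sqrt{4 \cdot 46 - \left(-2 + 68 \cdot 6 \left(-3 + 1\right)\right)} = \sqrt{184 - \left(-2 + 68 \cdot 6 \left(-2\right)\right)} = \sqrt{184 + \left(2 - -816\right)} = \sqrt{184 + \left(2 + 816\right)} = \sqrt{184 + 818} = \sqrt{1002}$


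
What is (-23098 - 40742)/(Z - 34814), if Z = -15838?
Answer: 760/603 ≈ 1.2604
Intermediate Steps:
(-23098 - 40742)/(Z - 34814) = (-23098 - 40742)/(-15838 - 34814) = -63840/(-50652) = -63840*(-1/50652) = 760/603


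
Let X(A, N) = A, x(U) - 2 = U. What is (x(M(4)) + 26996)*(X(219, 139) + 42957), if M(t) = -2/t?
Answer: 1165644060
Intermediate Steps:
x(U) = 2 + U
(x(M(4)) + 26996)*(X(219, 139) + 42957) = ((2 - 2/4) + 26996)*(219 + 42957) = ((2 - 2*¼) + 26996)*43176 = ((2 - ½) + 26996)*43176 = (3/2 + 26996)*43176 = (53995/2)*43176 = 1165644060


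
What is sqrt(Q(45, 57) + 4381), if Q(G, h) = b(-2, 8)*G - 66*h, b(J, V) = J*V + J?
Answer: I*sqrt(191) ≈ 13.82*I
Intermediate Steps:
b(J, V) = J + J*V
Q(G, h) = -66*h - 18*G (Q(G, h) = (-2*(1 + 8))*G - 66*h = (-2*9)*G - 66*h = -18*G - 66*h = -66*h - 18*G)
sqrt(Q(45, 57) + 4381) = sqrt((-66*57 - 18*45) + 4381) = sqrt((-3762 - 810) + 4381) = sqrt(-4572 + 4381) = sqrt(-191) = I*sqrt(191)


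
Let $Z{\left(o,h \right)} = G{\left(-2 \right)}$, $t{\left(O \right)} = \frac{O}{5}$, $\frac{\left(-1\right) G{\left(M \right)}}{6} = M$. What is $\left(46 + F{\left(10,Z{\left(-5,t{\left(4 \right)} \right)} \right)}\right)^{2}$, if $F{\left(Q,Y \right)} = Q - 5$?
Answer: $2601$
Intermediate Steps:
$G{\left(M \right)} = - 6 M$
$t{\left(O \right)} = \frac{O}{5}$ ($t{\left(O \right)} = O \frac{1}{5} = \frac{O}{5}$)
$Z{\left(o,h \right)} = 12$ ($Z{\left(o,h \right)} = \left(-6\right) \left(-2\right) = 12$)
$F{\left(Q,Y \right)} = -5 + Q$ ($F{\left(Q,Y \right)} = Q - 5 = -5 + Q$)
$\left(46 + F{\left(10,Z{\left(-5,t{\left(4 \right)} \right)} \right)}\right)^{2} = \left(46 + \left(-5 + 10\right)\right)^{2} = \left(46 + 5\right)^{2} = 51^{2} = 2601$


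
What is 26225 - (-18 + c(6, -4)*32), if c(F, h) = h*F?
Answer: 27011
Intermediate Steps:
c(F, h) = F*h
26225 - (-18 + c(6, -4)*32) = 26225 - (-18 + (6*(-4))*32) = 26225 - (-18 - 24*32) = 26225 - (-18 - 768) = 26225 - 1*(-786) = 26225 + 786 = 27011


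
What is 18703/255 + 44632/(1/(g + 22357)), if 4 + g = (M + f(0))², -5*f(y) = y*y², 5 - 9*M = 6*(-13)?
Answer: 6895018318021/6885 ≈ 1.0015e+9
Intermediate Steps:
M = 83/9 (M = 5/9 - 2*(-13)/3 = 5/9 - ⅑*(-78) = 5/9 + 26/3 = 83/9 ≈ 9.2222)
f(y) = -y³/5 (f(y) = -y*y²/5 = -y³/5)
g = 6565/81 (g = -4 + (83/9 - ⅕*0³)² = -4 + (83/9 - ⅕*0)² = -4 + (83/9 + 0)² = -4 + (83/9)² = -4 + 6889/81 = 6565/81 ≈ 81.049)
18703/255 + 44632/(1/(g + 22357)) = 18703/255 + 44632/(1/(6565/81 + 22357)) = 18703*(1/255) + 44632/(1/(1817482/81)) = 18703/255 + 44632/(81/1817482) = 18703/255 + 44632*(1817482/81) = 18703/255 + 81117856624/81 = 6895018318021/6885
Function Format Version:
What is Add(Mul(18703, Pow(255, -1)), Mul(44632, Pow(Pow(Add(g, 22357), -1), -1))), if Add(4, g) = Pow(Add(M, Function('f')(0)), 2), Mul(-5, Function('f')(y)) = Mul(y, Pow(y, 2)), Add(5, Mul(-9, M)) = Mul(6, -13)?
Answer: Rational(6895018318021, 6885) ≈ 1.0015e+9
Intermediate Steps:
M = Rational(83, 9) (M = Add(Rational(5, 9), Mul(Rational(-1, 9), Mul(6, -13))) = Add(Rational(5, 9), Mul(Rational(-1, 9), -78)) = Add(Rational(5, 9), Rational(26, 3)) = Rational(83, 9) ≈ 9.2222)
Function('f')(y) = Mul(Rational(-1, 5), Pow(y, 3)) (Function('f')(y) = Mul(Rational(-1, 5), Mul(y, Pow(y, 2))) = Mul(Rational(-1, 5), Pow(y, 3)))
g = Rational(6565, 81) (g = Add(-4, Pow(Add(Rational(83, 9), Mul(Rational(-1, 5), Pow(0, 3))), 2)) = Add(-4, Pow(Add(Rational(83, 9), Mul(Rational(-1, 5), 0)), 2)) = Add(-4, Pow(Add(Rational(83, 9), 0), 2)) = Add(-4, Pow(Rational(83, 9), 2)) = Add(-4, Rational(6889, 81)) = Rational(6565, 81) ≈ 81.049)
Add(Mul(18703, Pow(255, -1)), Mul(44632, Pow(Pow(Add(g, 22357), -1), -1))) = Add(Mul(18703, Pow(255, -1)), Mul(44632, Pow(Pow(Add(Rational(6565, 81), 22357), -1), -1))) = Add(Mul(18703, Rational(1, 255)), Mul(44632, Pow(Pow(Rational(1817482, 81), -1), -1))) = Add(Rational(18703, 255), Mul(44632, Pow(Rational(81, 1817482), -1))) = Add(Rational(18703, 255), Mul(44632, Rational(1817482, 81))) = Add(Rational(18703, 255), Rational(81117856624, 81)) = Rational(6895018318021, 6885)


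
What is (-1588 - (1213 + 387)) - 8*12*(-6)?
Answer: -2612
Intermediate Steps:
(-1588 - (1213 + 387)) - 8*12*(-6) = (-1588 - 1*1600) - 96*(-6) = (-1588 - 1600) - 1*(-576) = -3188 + 576 = -2612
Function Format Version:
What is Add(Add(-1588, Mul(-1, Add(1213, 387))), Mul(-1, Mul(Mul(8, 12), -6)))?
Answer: -2612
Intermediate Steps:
Add(Add(-1588, Mul(-1, Add(1213, 387))), Mul(-1, Mul(Mul(8, 12), -6))) = Add(Add(-1588, Mul(-1, 1600)), Mul(-1, Mul(96, -6))) = Add(Add(-1588, -1600), Mul(-1, -576)) = Add(-3188, 576) = -2612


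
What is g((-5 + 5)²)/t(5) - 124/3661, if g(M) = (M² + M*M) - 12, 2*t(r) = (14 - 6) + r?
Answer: -89476/47593 ≈ -1.8800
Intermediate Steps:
t(r) = 4 + r/2 (t(r) = ((14 - 6) + r)/2 = (8 + r)/2 = 4 + r/2)
g(M) = -12 + 2*M² (g(M) = (M² + M²) - 12 = 2*M² - 12 = -12 + 2*M²)
g((-5 + 5)²)/t(5) - 124/3661 = (-12 + 2*((-5 + 5)²)²)/(4 + (½)*5) - 124/3661 = (-12 + 2*(0²)²)/(4 + 5/2) - 124*1/3661 = (-12 + 2*0²)/(13/2) - 124/3661 = (-12 + 2*0)*(2/13) - 124/3661 = (-12 + 0)*(2/13) - 124/3661 = -12*2/13 - 124/3661 = -24/13 - 124/3661 = -89476/47593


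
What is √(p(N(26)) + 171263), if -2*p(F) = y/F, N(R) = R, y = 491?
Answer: 3*√12863045/26 ≈ 413.83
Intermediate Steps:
p(F) = -491/(2*F)
√(p(N(26)) + 171263) = √(-491/2/26 + 171263) = √(-491/2*1/26 + 171263) = √(-491/52 + 171263) = √(8905185/52) = 3*√12863045/26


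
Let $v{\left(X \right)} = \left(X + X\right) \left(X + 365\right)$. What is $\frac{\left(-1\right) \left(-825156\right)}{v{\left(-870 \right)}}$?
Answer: $\frac{68763}{73225} \approx 0.93906$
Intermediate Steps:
$v{\left(X \right)} = 2 X \left(365 + X\right)$
$\frac{\left(-1\right) \left(-825156\right)}{v{\left(-870 \right)}} = \frac{\left(-1\right) \left(-825156\right)}{2 \left(-870\right) \left(365 - 870\right)} = \frac{825156}{2 \left(-870\right) \left(-505\right)} = \frac{825156}{878700} = 825156 \cdot \frac{1}{878700} = \frac{68763}{73225}$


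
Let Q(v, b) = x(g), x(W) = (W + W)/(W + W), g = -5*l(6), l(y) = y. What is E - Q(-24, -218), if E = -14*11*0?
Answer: -1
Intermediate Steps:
E = 0 (E = -154*0 = 0)
g = -30 (g = -5*6 = -30)
x(W) = 1 (x(W) = (2*W)/((2*W)) = (2*W)*(1/(2*W)) = 1)
Q(v, b) = 1
E - Q(-24, -218) = 0 - 1*1 = 0 - 1 = -1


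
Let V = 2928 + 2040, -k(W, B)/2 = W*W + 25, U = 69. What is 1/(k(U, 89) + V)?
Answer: -1/4604 ≈ -0.00021720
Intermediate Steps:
k(W, B) = -50 - 2*W² (k(W, B) = -2*(W*W + 25) = -2*(W² + 25) = -2*(25 + W²) = -50 - 2*W²)
V = 4968
1/(k(U, 89) + V) = 1/((-50 - 2*69²) + 4968) = 1/((-50 - 2*4761) + 4968) = 1/((-50 - 9522) + 4968) = 1/(-9572 + 4968) = 1/(-4604) = -1/4604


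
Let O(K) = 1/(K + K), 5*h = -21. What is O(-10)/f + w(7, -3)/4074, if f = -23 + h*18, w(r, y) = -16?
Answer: -13739/4016964 ≈ -0.0034202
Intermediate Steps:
h = -21/5 (h = (⅕)*(-21) = -21/5 ≈ -4.2000)
O(K) = 1/(2*K)
f = -493/5 (f = -23 - 21/5*18 = -23 - 378/5 = -493/5 ≈ -98.600)
O(-10)/f + w(7, -3)/4074 = ((½)/(-10))/(-493/5) - 16/4074 = ((½)*(-⅒))*(-5/493) - 16*1/4074 = -1/20*(-5/493) - 8/2037 = 1/1972 - 8/2037 = -13739/4016964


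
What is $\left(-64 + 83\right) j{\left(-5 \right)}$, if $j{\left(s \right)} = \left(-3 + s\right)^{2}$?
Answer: $1216$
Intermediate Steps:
$\left(-64 + 83\right) j{\left(-5 \right)} = \left(-64 + 83\right) \left(-3 - 5\right)^{2} = 19 \left(-8\right)^{2} = 19 \cdot 64 = 1216$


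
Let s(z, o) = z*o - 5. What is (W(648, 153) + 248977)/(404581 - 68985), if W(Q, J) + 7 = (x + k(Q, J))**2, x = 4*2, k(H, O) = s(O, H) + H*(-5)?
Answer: 9198401619/335596 ≈ 27409.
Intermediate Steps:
s(z, o) = -5 + o*z (s(z, o) = o*z - 5 = -5 + o*z)
k(H, O) = -5 - 5*H + H*O (k(H, O) = (-5 + H*O) + H*(-5) = (-5 + H*O) - 5*H = -5 - 5*H + H*O)
x = 8
W(Q, J) = -7 + (3 - 5*Q + J*Q)**2 (W(Q, J) = -7 + (8 + (-5 - 5*Q + Q*J))**2 = -7 + (8 + (-5 - 5*Q + J*Q))**2 = -7 + (3 - 5*Q + J*Q)**2)
(W(648, 153) + 248977)/(404581 - 68985) = ((-7 + (3 - 5*648 + 153*648)**2) + 248977)/(404581 - 68985) = ((-7 + (3 - 3240 + 99144)**2) + 248977)/335596 = ((-7 + 95907**2) + 248977)*(1/335596) = ((-7 + 9198152649) + 248977)*(1/335596) = (9198152642 + 248977)*(1/335596) = 9198401619*(1/335596) = 9198401619/335596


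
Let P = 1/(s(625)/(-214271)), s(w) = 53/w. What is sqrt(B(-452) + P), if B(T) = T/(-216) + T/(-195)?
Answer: I*sqrt(9716061359597190)/62010 ≈ 1589.6*I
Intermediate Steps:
B(T) = -137*T/14040 (B(T) = T*(-1/216) + T*(-1/195) = -T/216 - T/195 = -137*T/14040)
P = -133919375/53 (P = 1/((53/625)/(-214271)) = 1/((53*(1/625))*(-1/214271)) = 1/((53/625)*(-1/214271)) = 1/(-53/133919375) = -133919375/53 ≈ -2.5268e+6)
sqrt(B(-452) + P) = sqrt(-137/14040*(-452) - 133919375/53) = sqrt(15481/3510 - 133919375/53) = sqrt(-470056185757/186030) = I*sqrt(9716061359597190)/62010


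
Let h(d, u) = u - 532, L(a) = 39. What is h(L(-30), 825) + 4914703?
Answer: 4914996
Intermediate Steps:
h(d, u) = -532 + u
h(L(-30), 825) + 4914703 = (-532 + 825) + 4914703 = 293 + 4914703 = 4914996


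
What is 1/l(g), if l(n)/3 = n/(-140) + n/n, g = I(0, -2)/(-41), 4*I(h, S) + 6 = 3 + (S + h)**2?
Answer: 22960/68883 ≈ 0.33332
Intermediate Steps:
I(h, S) = -3/4 + (S + h)**2/4 (I(h, S) = -3/2 + (3 + (S + h)**2)/4 = -3/2 + (3/4 + (S + h)**2/4) = -3/4 + (S + h)**2/4)
g = -1/164 (g = (-3/4 + (-2 + 0)**2/4)/(-41) = -(-3/4 + (1/4)*(-2)**2)/41 = -(-3/4 + (1/4)*4)/41 = -(-3/4 + 1)/41 = -1/41*1/4 = -1/164 ≈ -0.0060976)
l(n) = 3 - 3*n/140 (l(n) = 3*(n/(-140) + n/n) = 3*(n*(-1/140) + 1) = 3*(-n/140 + 1) = 3*(1 - n/140) = 3 - 3*n/140)
1/l(g) = 1/(3 - 3/140*(-1/164)) = 1/(3 + 3/22960) = 1/(68883/22960) = 22960/68883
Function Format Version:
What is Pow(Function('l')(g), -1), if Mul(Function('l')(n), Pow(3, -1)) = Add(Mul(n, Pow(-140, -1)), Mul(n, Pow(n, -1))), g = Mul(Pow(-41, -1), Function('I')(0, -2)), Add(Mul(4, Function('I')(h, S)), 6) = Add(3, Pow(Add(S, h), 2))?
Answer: Rational(22960, 68883) ≈ 0.33332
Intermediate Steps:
Function('I')(h, S) = Add(Rational(-3, 4), Mul(Rational(1, 4), Pow(Add(S, h), 2))) (Function('I')(h, S) = Add(Rational(-3, 2), Mul(Rational(1, 4), Add(3, Pow(Add(S, h), 2)))) = Add(Rational(-3, 2), Add(Rational(3, 4), Mul(Rational(1, 4), Pow(Add(S, h), 2)))) = Add(Rational(-3, 4), Mul(Rational(1, 4), Pow(Add(S, h), 2))))
g = Rational(-1, 164) (g = Mul(Pow(-41, -1), Add(Rational(-3, 4), Mul(Rational(1, 4), Pow(Add(-2, 0), 2)))) = Mul(Rational(-1, 41), Add(Rational(-3, 4), Mul(Rational(1, 4), Pow(-2, 2)))) = Mul(Rational(-1, 41), Add(Rational(-3, 4), Mul(Rational(1, 4), 4))) = Mul(Rational(-1, 41), Add(Rational(-3, 4), 1)) = Mul(Rational(-1, 41), Rational(1, 4)) = Rational(-1, 164) ≈ -0.0060976)
Function('l')(n) = Add(3, Mul(Rational(-3, 140), n)) (Function('l')(n) = Mul(3, Add(Mul(n, Pow(-140, -1)), Mul(n, Pow(n, -1)))) = Mul(3, Add(Mul(n, Rational(-1, 140)), 1)) = Mul(3, Add(Mul(Rational(-1, 140), n), 1)) = Mul(3, Add(1, Mul(Rational(-1, 140), n))) = Add(3, Mul(Rational(-3, 140), n)))
Pow(Function('l')(g), -1) = Pow(Add(3, Mul(Rational(-3, 140), Rational(-1, 164))), -1) = Pow(Add(3, Rational(3, 22960)), -1) = Pow(Rational(68883, 22960), -1) = Rational(22960, 68883)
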